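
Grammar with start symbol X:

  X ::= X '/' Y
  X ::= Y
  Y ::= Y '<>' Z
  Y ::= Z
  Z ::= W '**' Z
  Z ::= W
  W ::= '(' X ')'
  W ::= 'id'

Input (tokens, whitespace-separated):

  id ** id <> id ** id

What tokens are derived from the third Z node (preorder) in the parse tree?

[X [Y [Y [Z [W id] ** [Z [W id]]]] <> [Z [W id] ** [Z [W id]]]]]

id ** id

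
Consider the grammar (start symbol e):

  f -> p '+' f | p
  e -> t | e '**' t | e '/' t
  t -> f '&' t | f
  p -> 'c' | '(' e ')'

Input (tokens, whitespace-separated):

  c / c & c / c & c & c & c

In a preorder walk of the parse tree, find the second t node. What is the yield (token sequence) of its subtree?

[e [e [e [t [f [p c]]]] / [t [f [p c]] & [t [f [p c]]]]] / [t [f [p c]] & [t [f [p c]] & [t [f [p c]] & [t [f [p c]]]]]]]

c & c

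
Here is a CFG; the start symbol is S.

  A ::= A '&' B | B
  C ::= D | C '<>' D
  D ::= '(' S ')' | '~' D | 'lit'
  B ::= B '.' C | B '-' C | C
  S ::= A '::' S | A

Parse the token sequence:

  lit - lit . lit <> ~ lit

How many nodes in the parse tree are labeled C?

4

[S [A [B [B [B [C [D lit]]] - [C [D lit]]] . [C [C [D lit]] <> [D ~ [D lit]]]]]]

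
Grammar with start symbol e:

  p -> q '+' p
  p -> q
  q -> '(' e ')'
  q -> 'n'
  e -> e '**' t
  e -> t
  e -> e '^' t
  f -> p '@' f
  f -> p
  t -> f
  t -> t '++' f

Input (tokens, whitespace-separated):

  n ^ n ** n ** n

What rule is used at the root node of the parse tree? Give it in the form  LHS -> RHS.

e -> e '**' t

[e [e [e [e [t [f [p [q n]]]]] ^ [t [f [p [q n]]]]] ** [t [f [p [q n]]]]] ** [t [f [p [q n]]]]]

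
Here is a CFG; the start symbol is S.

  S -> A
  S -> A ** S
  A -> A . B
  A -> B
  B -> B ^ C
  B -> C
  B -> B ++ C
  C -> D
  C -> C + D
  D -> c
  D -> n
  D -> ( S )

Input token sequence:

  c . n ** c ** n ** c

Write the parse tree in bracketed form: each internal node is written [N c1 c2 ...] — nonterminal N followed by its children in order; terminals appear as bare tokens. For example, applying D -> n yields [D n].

[S [A [A [B [C [D c]]]] . [B [C [D n]]]] ** [S [A [B [C [D c]]]] ** [S [A [B [C [D n]]]] ** [S [A [B [C [D c]]]]]]]]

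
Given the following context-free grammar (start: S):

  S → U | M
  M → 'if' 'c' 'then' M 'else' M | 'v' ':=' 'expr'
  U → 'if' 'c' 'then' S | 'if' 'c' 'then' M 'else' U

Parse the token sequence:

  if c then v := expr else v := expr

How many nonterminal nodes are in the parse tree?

[S [M if c then [M v := expr] else [M v := expr]]]

4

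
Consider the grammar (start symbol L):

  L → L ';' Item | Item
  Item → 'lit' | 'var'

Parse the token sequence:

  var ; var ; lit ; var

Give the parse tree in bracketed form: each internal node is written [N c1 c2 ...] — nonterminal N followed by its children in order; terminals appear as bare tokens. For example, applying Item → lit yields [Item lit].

[L [L [L [L [Item var]] ; [Item var]] ; [Item lit]] ; [Item var]]

L
L ; Item
L ; Item ; Item
L ; Item ; Item ; Item
Item ; Item ; Item ; Item
var ; Item ; Item ; Item
var ; var ; Item ; Item
var ; var ; lit ; Item
var ; var ; lit ; var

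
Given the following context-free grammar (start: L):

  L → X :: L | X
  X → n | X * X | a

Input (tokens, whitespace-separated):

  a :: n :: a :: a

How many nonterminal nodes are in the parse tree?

[L [X a] :: [L [X n] :: [L [X a] :: [L [X a]]]]]

8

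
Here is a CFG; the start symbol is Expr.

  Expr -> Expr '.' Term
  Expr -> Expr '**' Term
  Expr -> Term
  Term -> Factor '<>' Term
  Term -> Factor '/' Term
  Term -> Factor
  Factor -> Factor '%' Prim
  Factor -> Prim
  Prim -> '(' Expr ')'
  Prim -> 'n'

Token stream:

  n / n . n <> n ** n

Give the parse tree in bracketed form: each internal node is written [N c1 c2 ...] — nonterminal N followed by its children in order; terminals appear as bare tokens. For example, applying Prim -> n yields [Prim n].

[Expr [Expr [Expr [Term [Factor [Prim n]] / [Term [Factor [Prim n]]]]] . [Term [Factor [Prim n]] <> [Term [Factor [Prim n]]]]] ** [Term [Factor [Prim n]]]]

Expr
Expr ** Term
Expr . Term ** Term
Term . Term ** Term
Factor / Term . Term ** Term
Prim / Term . Term ** Term
n / Term . Term ** Term
n / Factor . Term ** Term
n / Prim . Term ** Term
n / n . Term ** Term
n / n . Factor <> Term ** Term
n / n . Prim <> Term ** Term
n / n . n <> Term ** Term
n / n . n <> Factor ** Term
n / n . n <> Prim ** Term
n / n . n <> n ** Term
n / n . n <> n ** Factor
n / n . n <> n ** Prim
n / n . n <> n ** n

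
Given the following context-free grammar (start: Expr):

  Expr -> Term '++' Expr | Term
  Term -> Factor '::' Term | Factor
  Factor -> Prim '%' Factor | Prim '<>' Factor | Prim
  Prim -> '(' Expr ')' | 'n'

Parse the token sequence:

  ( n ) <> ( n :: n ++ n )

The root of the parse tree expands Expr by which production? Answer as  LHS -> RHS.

Expr -> Term

[Expr [Term [Factor [Prim ( [Expr [Term [Factor [Prim n]]]] )] <> [Factor [Prim ( [Expr [Term [Factor [Prim n]] :: [Term [Factor [Prim n]]]] ++ [Expr [Term [Factor [Prim n]]]]] )]]]]]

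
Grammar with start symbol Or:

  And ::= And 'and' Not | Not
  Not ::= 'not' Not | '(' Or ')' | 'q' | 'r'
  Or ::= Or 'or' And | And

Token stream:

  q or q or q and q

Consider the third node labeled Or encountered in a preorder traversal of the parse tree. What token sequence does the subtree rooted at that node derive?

[Or [Or [Or [And [Not q]]] or [And [Not q]]] or [And [And [Not q]] and [Not q]]]

q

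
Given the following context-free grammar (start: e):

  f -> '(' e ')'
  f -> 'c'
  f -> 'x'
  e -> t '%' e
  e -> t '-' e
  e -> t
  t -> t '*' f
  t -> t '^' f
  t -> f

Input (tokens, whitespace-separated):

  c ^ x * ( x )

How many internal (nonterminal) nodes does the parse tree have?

[e [t [t [t [f c]] ^ [f x]] * [f ( [e [t [f x]]] )]]]

10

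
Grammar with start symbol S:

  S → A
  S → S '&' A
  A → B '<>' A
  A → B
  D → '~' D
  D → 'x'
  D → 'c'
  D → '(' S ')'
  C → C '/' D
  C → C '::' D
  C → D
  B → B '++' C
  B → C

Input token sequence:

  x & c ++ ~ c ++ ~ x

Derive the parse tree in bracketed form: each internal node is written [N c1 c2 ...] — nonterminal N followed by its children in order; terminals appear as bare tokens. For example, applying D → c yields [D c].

S
S & A
A & A
B & A
C & A
D & A
x & A
x & B
x & B ++ C
x & B ++ C ++ C
x & C ++ C ++ C
x & D ++ C ++ C
x & c ++ C ++ C
x & c ++ D ++ C
x & c ++ ~ D ++ C
x & c ++ ~ c ++ C
x & c ++ ~ c ++ D
x & c ++ ~ c ++ ~ D
x & c ++ ~ c ++ ~ x

[S [S [A [B [C [D x]]]]] & [A [B [B [B [C [D c]]] ++ [C [D ~ [D c]]]] ++ [C [D ~ [D x]]]]]]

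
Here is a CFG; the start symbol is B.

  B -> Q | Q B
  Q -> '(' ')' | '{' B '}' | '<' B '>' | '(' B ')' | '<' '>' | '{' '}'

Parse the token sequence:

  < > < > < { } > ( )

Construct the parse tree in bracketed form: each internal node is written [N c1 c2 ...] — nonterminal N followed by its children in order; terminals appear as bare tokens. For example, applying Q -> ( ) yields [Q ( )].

[B [Q < >] [B [Q < >] [B [Q < [B [Q { }]] >] [B [Q ( )]]]]]

B
Q B
< > B
< > Q B
< > < > B
< > < > Q B
< > < > < B > B
< > < > < Q > B
< > < > < { } > B
< > < > < { } > Q
< > < > < { } > ( )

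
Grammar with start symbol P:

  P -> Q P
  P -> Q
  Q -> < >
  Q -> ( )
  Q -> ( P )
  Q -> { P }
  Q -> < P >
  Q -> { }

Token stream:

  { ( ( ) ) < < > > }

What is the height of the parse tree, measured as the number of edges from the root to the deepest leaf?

[P [Q { [P [Q ( [P [Q ( )]] )] [P [Q < [P [Q < >]] >]]] }]]

7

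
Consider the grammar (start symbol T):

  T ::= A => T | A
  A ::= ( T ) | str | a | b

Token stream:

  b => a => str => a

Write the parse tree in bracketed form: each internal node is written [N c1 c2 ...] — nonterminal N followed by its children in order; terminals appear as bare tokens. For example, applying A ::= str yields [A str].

[T [A b] => [T [A a] => [T [A str] => [T [A a]]]]]

T
A => T
b => T
b => A => T
b => a => T
b => a => A => T
b => a => str => T
b => a => str => A
b => a => str => a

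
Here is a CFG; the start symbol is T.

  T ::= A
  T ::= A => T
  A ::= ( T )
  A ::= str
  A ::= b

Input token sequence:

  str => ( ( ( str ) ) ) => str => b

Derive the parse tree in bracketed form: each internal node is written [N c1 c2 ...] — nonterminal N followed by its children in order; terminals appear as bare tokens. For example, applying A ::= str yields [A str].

T
A => T
str => T
str => A => T
str => ( T ) => T
str => ( A ) => T
str => ( ( T ) ) => T
str => ( ( A ) ) => T
str => ( ( ( T ) ) ) => T
str => ( ( ( A ) ) ) => T
str => ( ( ( str ) ) ) => T
str => ( ( ( str ) ) ) => A => T
str => ( ( ( str ) ) ) => str => T
str => ( ( ( str ) ) ) => str => A
str => ( ( ( str ) ) ) => str => b

[T [A str] => [T [A ( [T [A ( [T [A ( [T [A str]] )]] )]] )] => [T [A str] => [T [A b]]]]]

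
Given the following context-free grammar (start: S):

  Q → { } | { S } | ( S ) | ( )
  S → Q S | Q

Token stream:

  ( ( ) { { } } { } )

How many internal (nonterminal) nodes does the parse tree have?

10

[S [Q ( [S [Q ( )] [S [Q { [S [Q { }]] }] [S [Q { }]]]] )]]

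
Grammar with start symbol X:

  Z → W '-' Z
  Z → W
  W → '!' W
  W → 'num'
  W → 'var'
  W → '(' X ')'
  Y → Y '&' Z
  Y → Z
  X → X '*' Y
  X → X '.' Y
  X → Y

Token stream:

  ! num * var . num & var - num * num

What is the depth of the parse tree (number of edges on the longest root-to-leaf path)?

[X [X [X [X [Y [Z [W ! [W num]]]]] * [Y [Z [W var]]]] . [Y [Y [Z [W num]]] & [Z [W var] - [Z [W num]]]]] * [Y [Z [W num]]]]

8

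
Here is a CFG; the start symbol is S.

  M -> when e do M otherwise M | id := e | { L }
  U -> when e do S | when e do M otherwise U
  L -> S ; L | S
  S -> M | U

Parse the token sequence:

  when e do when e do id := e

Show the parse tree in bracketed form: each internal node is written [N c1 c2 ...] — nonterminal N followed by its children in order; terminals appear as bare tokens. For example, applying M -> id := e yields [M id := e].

[S [U when e do [S [U when e do [S [M id := e]]]]]]

S
U
when e do S
when e do U
when e do when e do S
when e do when e do M
when e do when e do id := e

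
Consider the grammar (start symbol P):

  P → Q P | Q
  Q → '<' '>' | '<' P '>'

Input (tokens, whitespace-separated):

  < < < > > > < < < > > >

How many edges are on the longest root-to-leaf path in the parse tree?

[P [Q < [P [Q < [P [Q < >]] >]] >] [P [Q < [P [Q < [P [Q < >]] >]] >]]]

7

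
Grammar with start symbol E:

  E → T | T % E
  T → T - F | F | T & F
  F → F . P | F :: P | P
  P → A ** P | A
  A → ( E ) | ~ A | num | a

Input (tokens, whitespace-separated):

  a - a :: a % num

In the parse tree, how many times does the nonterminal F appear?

[E [T [T [F [P [A a]]]] - [F [F [P [A a]]] :: [P [A a]]]] % [E [T [F [P [A num]]]]]]

4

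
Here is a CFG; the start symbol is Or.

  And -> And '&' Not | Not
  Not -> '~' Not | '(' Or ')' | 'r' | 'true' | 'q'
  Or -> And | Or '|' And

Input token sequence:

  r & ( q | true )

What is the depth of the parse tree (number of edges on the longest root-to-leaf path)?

[Or [And [And [Not r]] & [Not ( [Or [Or [And [Not q]]] | [And [Not true]]] )]]]

7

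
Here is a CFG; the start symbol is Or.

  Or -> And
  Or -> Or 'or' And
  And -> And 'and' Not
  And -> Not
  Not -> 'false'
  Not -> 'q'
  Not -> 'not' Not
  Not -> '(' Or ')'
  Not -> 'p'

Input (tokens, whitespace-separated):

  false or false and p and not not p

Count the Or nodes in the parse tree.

2

[Or [Or [And [Not false]]] or [And [And [And [Not false]] and [Not p]] and [Not not [Not not [Not p]]]]]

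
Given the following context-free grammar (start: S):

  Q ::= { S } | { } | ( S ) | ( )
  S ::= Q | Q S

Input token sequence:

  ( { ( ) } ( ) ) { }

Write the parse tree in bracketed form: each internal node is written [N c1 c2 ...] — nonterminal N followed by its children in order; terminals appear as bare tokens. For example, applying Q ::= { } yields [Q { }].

S
Q S
( S ) S
( Q S ) S
( { S } S ) S
( { Q } S ) S
( { ( ) } S ) S
( { ( ) } Q ) S
( { ( ) } ( ) ) S
( { ( ) } ( ) ) Q
( { ( ) } ( ) ) { }

[S [Q ( [S [Q { [S [Q ( )]] }] [S [Q ( )]]] )] [S [Q { }]]]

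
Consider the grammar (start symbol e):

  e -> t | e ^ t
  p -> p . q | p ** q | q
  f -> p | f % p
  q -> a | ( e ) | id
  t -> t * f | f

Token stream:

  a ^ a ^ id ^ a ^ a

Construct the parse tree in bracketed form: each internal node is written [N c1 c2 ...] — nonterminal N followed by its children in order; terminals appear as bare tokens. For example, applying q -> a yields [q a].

[e [e [e [e [e [t [f [p [q a]]]]] ^ [t [f [p [q a]]]]] ^ [t [f [p [q id]]]]] ^ [t [f [p [q a]]]]] ^ [t [f [p [q a]]]]]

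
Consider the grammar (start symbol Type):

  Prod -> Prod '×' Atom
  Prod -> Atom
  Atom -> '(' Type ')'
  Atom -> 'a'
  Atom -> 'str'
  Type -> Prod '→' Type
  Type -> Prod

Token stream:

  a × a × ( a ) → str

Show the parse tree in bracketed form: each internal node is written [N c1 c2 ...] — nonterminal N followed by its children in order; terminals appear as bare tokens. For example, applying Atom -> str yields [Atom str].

[Type [Prod [Prod [Prod [Atom a]] × [Atom a]] × [Atom ( [Type [Prod [Atom a]]] )]] → [Type [Prod [Atom str]]]]

Type
Prod → Type
Prod × Atom → Type
Prod × Atom × Atom → Type
Atom × Atom × Atom → Type
a × Atom × Atom → Type
a × a × Atom → Type
a × a × ( Type ) → Type
a × a × ( Prod ) → Type
a × a × ( Atom ) → Type
a × a × ( a ) → Type
a × a × ( a ) → Prod
a × a × ( a ) → Atom
a × a × ( a ) → str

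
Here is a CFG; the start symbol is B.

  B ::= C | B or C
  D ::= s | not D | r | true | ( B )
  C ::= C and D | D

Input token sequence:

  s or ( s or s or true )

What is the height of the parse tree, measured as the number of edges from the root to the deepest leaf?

[B [B [C [D s]]] or [C [D ( [B [B [B [C [D s]]] or [C [D s]]] or [C [D true]]] )]]]

8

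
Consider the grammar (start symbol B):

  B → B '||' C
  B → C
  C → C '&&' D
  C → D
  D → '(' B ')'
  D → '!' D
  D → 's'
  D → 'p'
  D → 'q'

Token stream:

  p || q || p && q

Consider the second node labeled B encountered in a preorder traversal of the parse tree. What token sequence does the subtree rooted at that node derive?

p || q

[B [B [B [C [D p]]] || [C [D q]]] || [C [C [D p]] && [D q]]]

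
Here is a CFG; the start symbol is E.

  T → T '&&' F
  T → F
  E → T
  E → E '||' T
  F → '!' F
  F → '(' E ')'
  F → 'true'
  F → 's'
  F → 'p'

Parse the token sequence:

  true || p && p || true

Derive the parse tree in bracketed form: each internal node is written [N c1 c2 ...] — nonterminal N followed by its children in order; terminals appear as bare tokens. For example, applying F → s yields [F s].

[E [E [E [T [F true]]] || [T [T [F p]] && [F p]]] || [T [F true]]]

E
E || T
E || T || T
T || T || T
F || T || T
true || T || T
true || T && F || T
true || F && F || T
true || p && F || T
true || p && p || T
true || p && p || F
true || p && p || true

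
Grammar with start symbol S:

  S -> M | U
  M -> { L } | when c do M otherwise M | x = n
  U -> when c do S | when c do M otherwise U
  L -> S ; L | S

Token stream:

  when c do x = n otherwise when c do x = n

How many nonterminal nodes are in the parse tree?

[S [U when c do [M x = n] otherwise [U when c do [S [M x = n]]]]]

6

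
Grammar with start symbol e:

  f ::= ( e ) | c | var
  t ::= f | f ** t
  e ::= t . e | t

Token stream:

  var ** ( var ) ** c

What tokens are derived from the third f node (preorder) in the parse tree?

[e [t [f var] ** [t [f ( [e [t [f var]]] )] ** [t [f c]]]]]

var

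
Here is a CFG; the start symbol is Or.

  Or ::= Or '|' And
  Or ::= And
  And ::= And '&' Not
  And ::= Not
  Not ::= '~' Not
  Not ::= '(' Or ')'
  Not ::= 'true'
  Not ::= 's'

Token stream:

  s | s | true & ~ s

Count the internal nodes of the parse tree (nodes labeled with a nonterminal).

[Or [Or [Or [And [Not s]]] | [And [Not s]]] | [And [And [Not true]] & [Not ~ [Not s]]]]

12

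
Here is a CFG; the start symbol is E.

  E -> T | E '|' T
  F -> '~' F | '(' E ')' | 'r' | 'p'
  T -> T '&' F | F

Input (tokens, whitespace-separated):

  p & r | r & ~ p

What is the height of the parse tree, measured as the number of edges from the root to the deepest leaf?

5

[E [E [T [T [F p]] & [F r]]] | [T [T [F r]] & [F ~ [F p]]]]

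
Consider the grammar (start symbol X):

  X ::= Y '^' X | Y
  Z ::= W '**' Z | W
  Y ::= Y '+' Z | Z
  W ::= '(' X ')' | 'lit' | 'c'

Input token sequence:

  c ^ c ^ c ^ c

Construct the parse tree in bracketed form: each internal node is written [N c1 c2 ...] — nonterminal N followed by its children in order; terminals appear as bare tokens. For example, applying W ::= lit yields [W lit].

X
Y ^ X
Z ^ X
W ^ X
c ^ X
c ^ Y ^ X
c ^ Z ^ X
c ^ W ^ X
c ^ c ^ X
c ^ c ^ Y ^ X
c ^ c ^ Z ^ X
c ^ c ^ W ^ X
c ^ c ^ c ^ X
c ^ c ^ c ^ Y
c ^ c ^ c ^ Z
c ^ c ^ c ^ W
c ^ c ^ c ^ c

[X [Y [Z [W c]]] ^ [X [Y [Z [W c]]] ^ [X [Y [Z [W c]]] ^ [X [Y [Z [W c]]]]]]]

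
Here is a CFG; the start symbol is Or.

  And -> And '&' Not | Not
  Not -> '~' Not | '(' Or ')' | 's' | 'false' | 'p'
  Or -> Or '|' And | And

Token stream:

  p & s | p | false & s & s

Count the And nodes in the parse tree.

6

[Or [Or [Or [And [And [Not p]] & [Not s]]] | [And [Not p]]] | [And [And [And [Not false]] & [Not s]] & [Not s]]]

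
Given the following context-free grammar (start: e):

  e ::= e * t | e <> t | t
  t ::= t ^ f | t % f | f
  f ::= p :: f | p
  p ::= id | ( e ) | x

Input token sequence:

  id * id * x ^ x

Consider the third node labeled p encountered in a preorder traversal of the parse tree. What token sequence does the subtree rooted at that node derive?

[e [e [e [t [f [p id]]]] * [t [f [p id]]]] * [t [t [f [p x]]] ^ [f [p x]]]]

x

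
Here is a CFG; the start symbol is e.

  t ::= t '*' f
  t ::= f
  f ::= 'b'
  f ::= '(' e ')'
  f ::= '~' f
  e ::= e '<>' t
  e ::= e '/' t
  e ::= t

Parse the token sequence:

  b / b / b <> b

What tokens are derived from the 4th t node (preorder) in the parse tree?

[e [e [e [e [t [f b]]] / [t [f b]]] / [t [f b]]] <> [t [f b]]]

b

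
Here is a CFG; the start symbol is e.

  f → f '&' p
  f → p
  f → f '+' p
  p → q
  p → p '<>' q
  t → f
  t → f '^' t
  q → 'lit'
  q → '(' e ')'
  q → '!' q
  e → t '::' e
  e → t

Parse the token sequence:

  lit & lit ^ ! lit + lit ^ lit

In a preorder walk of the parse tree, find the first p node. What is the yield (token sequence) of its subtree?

[e [t [f [f [p [q lit]]] & [p [q lit]]] ^ [t [f [f [p [q ! [q lit]]]] + [p [q lit]]] ^ [t [f [p [q lit]]]]]]]

lit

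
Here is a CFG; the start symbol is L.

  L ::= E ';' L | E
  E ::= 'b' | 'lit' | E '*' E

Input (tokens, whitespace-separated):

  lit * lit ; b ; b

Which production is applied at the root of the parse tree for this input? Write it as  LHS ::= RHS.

L ::= E ';' L

[L [E [E lit] * [E lit]] ; [L [E b] ; [L [E b]]]]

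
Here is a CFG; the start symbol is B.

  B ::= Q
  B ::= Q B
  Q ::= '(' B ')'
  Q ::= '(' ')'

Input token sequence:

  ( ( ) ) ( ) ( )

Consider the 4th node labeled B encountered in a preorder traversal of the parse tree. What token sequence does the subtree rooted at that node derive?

( )

[B [Q ( [B [Q ( )]] )] [B [Q ( )] [B [Q ( )]]]]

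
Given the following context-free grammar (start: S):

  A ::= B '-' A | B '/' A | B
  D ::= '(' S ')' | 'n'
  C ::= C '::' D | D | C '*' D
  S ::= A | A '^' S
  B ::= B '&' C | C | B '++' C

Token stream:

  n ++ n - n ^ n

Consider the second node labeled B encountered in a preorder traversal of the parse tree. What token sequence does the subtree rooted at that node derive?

[S [A [B [B [C [D n]]] ++ [C [D n]]] - [A [B [C [D n]]]]] ^ [S [A [B [C [D n]]]]]]

n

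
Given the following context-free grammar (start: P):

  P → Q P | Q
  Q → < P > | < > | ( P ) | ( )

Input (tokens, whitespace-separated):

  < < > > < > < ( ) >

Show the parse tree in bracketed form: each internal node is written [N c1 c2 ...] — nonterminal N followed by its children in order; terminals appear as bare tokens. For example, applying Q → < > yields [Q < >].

[P [Q < [P [Q < >]] >] [P [Q < >] [P [Q < [P [Q ( )]] >]]]]

P
Q P
< P > P
< Q > P
< < > > P
< < > > Q P
< < > > < > P
< < > > < > Q
< < > > < > < P >
< < > > < > < Q >
< < > > < > < ( ) >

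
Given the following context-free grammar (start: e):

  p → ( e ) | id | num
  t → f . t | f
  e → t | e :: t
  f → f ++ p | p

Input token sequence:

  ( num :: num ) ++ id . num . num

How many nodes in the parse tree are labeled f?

6

[e [t [f [f [p ( [e [e [t [f [p num]]]] :: [t [f [p num]]]] )]] ++ [p id]] . [t [f [p num]] . [t [f [p num]]]]]]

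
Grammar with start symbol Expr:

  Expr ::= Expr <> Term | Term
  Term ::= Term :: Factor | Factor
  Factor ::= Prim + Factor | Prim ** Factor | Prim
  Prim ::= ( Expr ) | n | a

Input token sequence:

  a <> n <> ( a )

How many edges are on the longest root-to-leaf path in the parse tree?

[Expr [Expr [Expr [Term [Factor [Prim a]]]] <> [Term [Factor [Prim n]]]] <> [Term [Factor [Prim ( [Expr [Term [Factor [Prim a]]]] )]]]]

8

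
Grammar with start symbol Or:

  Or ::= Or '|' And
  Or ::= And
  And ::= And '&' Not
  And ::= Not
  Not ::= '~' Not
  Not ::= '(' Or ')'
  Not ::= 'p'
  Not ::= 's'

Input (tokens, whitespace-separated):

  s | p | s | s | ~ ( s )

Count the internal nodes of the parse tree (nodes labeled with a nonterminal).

[Or [Or [Or [Or [Or [And [Not s]]] | [And [Not p]]] | [And [Not s]]] | [And [Not s]]] | [And [Not ~ [Not ( [Or [And [Not s]]] )]]]]

19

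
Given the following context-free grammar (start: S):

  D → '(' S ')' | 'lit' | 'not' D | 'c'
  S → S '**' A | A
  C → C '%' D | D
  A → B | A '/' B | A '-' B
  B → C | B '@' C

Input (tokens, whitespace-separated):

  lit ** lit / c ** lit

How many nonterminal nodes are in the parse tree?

[S [S [S [A [B [C [D lit]]]]] ** [A [A [B [C [D lit]]]] / [B [C [D c]]]]] ** [A [B [C [D lit]]]]]

19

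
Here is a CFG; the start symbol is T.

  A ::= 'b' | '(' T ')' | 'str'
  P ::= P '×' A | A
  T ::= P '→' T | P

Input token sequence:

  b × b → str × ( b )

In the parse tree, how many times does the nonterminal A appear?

5

[T [P [P [A b]] × [A b]] → [T [P [P [A str]] × [A ( [T [P [A b]]] )]]]]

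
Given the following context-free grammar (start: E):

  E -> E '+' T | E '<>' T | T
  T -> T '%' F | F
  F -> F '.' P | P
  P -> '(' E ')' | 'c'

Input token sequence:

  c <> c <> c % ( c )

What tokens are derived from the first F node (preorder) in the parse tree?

[E [E [E [T [F [P c]]]] <> [T [F [P c]]]] <> [T [T [F [P c]]] % [F [P ( [E [T [F [P c]]]] )]]]]

c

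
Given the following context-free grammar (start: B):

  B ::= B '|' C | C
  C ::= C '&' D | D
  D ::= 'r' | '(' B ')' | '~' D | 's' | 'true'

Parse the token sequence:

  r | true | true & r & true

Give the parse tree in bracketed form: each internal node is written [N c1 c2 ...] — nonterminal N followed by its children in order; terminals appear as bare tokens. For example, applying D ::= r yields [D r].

[B [B [B [C [D r]]] | [C [D true]]] | [C [C [C [D true]] & [D r]] & [D true]]]

B
B | C
B | C | C
C | C | C
D | C | C
r | C | C
r | D | C
r | true | C
r | true | C & D
r | true | C & D & D
r | true | D & D & D
r | true | true & D & D
r | true | true & r & D
r | true | true & r & true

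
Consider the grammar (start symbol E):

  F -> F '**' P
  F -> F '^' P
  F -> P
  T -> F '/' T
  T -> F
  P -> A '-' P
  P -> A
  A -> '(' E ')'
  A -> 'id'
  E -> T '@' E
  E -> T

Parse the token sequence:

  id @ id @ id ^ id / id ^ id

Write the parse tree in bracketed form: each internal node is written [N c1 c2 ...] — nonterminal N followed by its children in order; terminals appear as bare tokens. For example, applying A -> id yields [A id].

[E [T [F [P [A id]]]] @ [E [T [F [P [A id]]]] @ [E [T [F [F [P [A id]]] ^ [P [A id]]] / [T [F [F [P [A id]]] ^ [P [A id]]]]]]]]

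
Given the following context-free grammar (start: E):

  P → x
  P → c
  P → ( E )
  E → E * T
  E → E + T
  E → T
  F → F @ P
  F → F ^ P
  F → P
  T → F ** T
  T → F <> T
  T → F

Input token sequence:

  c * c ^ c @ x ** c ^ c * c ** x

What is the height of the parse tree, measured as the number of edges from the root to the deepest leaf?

7

[E [E [E [T [F [P c]]]] * [T [F [F [F [P c]] ^ [P c]] @ [P x]] ** [T [F [F [P c]] ^ [P c]]]]] * [T [F [P c]] ** [T [F [P x]]]]]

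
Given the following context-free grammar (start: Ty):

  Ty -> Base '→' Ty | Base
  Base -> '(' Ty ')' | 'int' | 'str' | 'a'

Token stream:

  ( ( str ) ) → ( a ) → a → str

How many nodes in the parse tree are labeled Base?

[Ty [Base ( [Ty [Base ( [Ty [Base str]] )]] )] → [Ty [Base ( [Ty [Base a]] )] → [Ty [Base a] → [Ty [Base str]]]]]

7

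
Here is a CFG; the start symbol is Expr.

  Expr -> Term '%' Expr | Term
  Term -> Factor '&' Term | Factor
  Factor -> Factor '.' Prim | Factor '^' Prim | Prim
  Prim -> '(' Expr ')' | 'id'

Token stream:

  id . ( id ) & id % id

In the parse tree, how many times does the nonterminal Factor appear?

[Expr [Term [Factor [Factor [Prim id]] . [Prim ( [Expr [Term [Factor [Prim id]]]] )]] & [Term [Factor [Prim id]]]] % [Expr [Term [Factor [Prim id]]]]]

5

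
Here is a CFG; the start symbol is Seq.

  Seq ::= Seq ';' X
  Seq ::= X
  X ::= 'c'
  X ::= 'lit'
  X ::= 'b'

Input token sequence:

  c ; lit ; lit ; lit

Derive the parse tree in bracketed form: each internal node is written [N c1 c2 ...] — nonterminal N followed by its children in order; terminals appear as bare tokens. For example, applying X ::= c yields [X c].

Seq
Seq ; X
Seq ; X ; X
Seq ; X ; X ; X
X ; X ; X ; X
c ; X ; X ; X
c ; lit ; X ; X
c ; lit ; lit ; X
c ; lit ; lit ; lit

[Seq [Seq [Seq [Seq [X c]] ; [X lit]] ; [X lit]] ; [X lit]]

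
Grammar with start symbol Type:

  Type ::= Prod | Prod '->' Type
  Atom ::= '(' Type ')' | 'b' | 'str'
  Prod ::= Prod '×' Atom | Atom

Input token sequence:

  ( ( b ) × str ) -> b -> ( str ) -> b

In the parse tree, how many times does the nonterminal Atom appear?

[Type [Prod [Atom ( [Type [Prod [Prod [Atom ( [Type [Prod [Atom b]]] )]] × [Atom str]]] )]] -> [Type [Prod [Atom b]] -> [Type [Prod [Atom ( [Type [Prod [Atom str]]] )]] -> [Type [Prod [Atom b]]]]]]

8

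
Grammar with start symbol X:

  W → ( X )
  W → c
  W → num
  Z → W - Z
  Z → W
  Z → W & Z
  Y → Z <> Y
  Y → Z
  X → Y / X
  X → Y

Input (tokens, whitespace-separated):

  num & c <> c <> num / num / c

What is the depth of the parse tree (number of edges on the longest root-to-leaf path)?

6

[X [Y [Z [W num] & [Z [W c]]] <> [Y [Z [W c]] <> [Y [Z [W num]]]]] / [X [Y [Z [W num]]] / [X [Y [Z [W c]]]]]]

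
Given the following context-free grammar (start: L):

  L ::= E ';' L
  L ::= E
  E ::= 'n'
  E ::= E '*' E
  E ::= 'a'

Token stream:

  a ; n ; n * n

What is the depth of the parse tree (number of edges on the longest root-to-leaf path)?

[L [E a] ; [L [E n] ; [L [E [E n] * [E n]]]]]

5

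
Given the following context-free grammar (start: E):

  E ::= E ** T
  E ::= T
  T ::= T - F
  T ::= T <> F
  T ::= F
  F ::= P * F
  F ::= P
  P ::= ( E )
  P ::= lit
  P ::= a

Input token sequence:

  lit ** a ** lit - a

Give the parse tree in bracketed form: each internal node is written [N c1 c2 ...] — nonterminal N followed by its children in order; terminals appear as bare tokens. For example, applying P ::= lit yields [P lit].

[E [E [E [T [F [P lit]]]] ** [T [F [P a]]]] ** [T [T [F [P lit]]] - [F [P a]]]]

E
E ** T
E ** T ** T
T ** T ** T
F ** T ** T
P ** T ** T
lit ** T ** T
lit ** F ** T
lit ** P ** T
lit ** a ** T
lit ** a ** T - F
lit ** a ** F - F
lit ** a ** P - F
lit ** a ** lit - F
lit ** a ** lit - P
lit ** a ** lit - a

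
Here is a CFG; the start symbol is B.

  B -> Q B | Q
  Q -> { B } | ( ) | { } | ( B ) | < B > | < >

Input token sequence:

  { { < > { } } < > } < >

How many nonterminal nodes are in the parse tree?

12

[B [Q { [B [Q { [B [Q < >] [B [Q { }]]] }] [B [Q < >]]] }] [B [Q < >]]]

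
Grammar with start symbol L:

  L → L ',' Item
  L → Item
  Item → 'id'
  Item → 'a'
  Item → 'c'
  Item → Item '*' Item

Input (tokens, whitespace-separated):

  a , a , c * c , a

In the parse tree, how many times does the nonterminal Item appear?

6

[L [L [L [L [Item a]] , [Item a]] , [Item [Item c] * [Item c]]] , [Item a]]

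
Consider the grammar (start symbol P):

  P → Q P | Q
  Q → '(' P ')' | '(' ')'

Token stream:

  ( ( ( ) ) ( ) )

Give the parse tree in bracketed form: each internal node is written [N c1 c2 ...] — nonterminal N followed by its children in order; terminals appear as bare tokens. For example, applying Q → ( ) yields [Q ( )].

[P [Q ( [P [Q ( [P [Q ( )]] )] [P [Q ( )]]] )]]

P
Q
( P )
( Q P )
( ( P ) P )
( ( Q ) P )
( ( ( ) ) P )
( ( ( ) ) Q )
( ( ( ) ) ( ) )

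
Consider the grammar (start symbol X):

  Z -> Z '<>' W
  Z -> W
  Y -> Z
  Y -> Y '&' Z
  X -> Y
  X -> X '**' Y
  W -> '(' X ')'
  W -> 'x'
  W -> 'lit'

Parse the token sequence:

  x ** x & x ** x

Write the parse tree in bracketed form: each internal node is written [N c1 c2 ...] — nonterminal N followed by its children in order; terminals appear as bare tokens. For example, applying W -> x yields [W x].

[X [X [X [Y [Z [W x]]]] ** [Y [Y [Z [W x]]] & [Z [W x]]]] ** [Y [Z [W x]]]]

X
X ** Y
X ** Y ** Y
Y ** Y ** Y
Z ** Y ** Y
W ** Y ** Y
x ** Y ** Y
x ** Y & Z ** Y
x ** Z & Z ** Y
x ** W & Z ** Y
x ** x & Z ** Y
x ** x & W ** Y
x ** x & x ** Y
x ** x & x ** Z
x ** x & x ** W
x ** x & x ** x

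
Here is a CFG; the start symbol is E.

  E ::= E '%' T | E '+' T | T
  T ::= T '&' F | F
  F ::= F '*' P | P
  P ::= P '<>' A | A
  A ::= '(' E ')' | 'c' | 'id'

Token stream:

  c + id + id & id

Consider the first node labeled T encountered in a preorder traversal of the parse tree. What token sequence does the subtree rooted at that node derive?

c

[E [E [E [T [F [P [A c]]]]] + [T [F [P [A id]]]]] + [T [T [F [P [A id]]]] & [F [P [A id]]]]]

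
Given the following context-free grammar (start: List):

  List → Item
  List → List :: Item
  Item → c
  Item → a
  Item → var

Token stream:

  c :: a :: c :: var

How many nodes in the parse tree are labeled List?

4

[List [List [List [List [Item c]] :: [Item a]] :: [Item c]] :: [Item var]]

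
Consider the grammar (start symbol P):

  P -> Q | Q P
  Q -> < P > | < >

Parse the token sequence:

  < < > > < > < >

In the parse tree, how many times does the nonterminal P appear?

4

[P [Q < [P [Q < >]] >] [P [Q < >] [P [Q < >]]]]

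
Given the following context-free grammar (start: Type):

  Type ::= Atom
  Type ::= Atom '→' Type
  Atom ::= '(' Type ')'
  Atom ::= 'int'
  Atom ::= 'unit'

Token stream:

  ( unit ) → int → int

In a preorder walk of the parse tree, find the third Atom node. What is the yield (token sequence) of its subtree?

[Type [Atom ( [Type [Atom unit]] )] → [Type [Atom int] → [Type [Atom int]]]]

int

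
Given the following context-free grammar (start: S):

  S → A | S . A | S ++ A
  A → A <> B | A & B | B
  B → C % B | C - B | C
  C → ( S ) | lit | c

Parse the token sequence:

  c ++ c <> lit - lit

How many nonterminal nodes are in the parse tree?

[S [S [A [B [C c]]]] ++ [A [A [B [C c]]] <> [B [C lit] - [B [C lit]]]]]

13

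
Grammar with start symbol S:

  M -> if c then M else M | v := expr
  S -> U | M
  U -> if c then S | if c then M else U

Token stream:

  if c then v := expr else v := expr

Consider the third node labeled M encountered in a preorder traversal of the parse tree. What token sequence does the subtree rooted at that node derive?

v := expr

[S [M if c then [M v := expr] else [M v := expr]]]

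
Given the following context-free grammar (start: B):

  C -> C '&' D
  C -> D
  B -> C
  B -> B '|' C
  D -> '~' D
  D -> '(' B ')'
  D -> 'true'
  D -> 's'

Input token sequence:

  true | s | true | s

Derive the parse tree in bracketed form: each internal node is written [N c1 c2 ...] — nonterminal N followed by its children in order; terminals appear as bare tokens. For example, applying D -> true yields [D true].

B
B | C
B | C | C
B | C | C | C
C | C | C | C
D | C | C | C
true | C | C | C
true | D | C | C
true | s | C | C
true | s | D | C
true | s | true | C
true | s | true | D
true | s | true | s

[B [B [B [B [C [D true]]] | [C [D s]]] | [C [D true]]] | [C [D s]]]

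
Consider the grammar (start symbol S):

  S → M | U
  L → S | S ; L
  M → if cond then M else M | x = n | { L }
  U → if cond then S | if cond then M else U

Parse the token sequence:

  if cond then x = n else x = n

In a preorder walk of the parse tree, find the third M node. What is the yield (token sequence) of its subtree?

x = n

[S [M if cond then [M x = n] else [M x = n]]]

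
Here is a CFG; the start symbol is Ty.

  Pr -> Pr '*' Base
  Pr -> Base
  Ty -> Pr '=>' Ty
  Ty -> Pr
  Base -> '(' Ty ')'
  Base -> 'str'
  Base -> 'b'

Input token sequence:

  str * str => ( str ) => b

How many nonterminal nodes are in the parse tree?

14

[Ty [Pr [Pr [Base str]] * [Base str]] => [Ty [Pr [Base ( [Ty [Pr [Base str]]] )]] => [Ty [Pr [Base b]]]]]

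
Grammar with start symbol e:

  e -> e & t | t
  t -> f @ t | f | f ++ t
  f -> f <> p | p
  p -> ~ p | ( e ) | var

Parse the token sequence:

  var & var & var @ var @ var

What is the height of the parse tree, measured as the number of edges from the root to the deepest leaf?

[e [e [e [t [f [p var]]]] & [t [f [p var]]]] & [t [f [p var]] @ [t [f [p var]] @ [t [f [p var]]]]]]

6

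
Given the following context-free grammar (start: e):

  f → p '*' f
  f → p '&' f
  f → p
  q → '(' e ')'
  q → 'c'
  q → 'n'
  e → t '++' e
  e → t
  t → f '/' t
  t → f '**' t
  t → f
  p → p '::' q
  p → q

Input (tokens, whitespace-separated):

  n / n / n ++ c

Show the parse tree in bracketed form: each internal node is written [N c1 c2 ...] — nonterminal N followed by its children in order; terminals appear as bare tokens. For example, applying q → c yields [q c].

[e [t [f [p [q n]]] / [t [f [p [q n]]] / [t [f [p [q n]]]]]] ++ [e [t [f [p [q c]]]]]]

e
t ++ e
f / t ++ e
p / t ++ e
q / t ++ e
n / t ++ e
n / f / t ++ e
n / p / t ++ e
n / q / t ++ e
n / n / t ++ e
n / n / f ++ e
n / n / p ++ e
n / n / q ++ e
n / n / n ++ e
n / n / n ++ t
n / n / n ++ f
n / n / n ++ p
n / n / n ++ q
n / n / n ++ c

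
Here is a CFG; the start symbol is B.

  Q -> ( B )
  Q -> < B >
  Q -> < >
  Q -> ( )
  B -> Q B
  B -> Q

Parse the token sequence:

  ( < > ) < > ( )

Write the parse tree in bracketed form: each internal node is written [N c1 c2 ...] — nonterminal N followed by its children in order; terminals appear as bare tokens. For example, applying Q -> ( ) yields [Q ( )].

[B [Q ( [B [Q < >]] )] [B [Q < >] [B [Q ( )]]]]

B
Q B
( B ) B
( Q ) B
( < > ) B
( < > ) Q B
( < > ) < > B
( < > ) < > Q
( < > ) < > ( )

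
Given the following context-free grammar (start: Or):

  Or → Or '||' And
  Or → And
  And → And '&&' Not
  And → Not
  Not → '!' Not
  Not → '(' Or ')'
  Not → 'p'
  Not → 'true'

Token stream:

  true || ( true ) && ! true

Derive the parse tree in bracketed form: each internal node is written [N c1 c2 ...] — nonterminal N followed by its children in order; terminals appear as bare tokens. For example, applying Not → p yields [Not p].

[Or [Or [And [Not true]]] || [And [And [Not ( [Or [And [Not true]]] )]] && [Not ! [Not true]]]]

Or
Or || And
And || And
Not || And
true || And
true || And && Not
true || Not && Not
true || ( Or ) && Not
true || ( And ) && Not
true || ( Not ) && Not
true || ( true ) && Not
true || ( true ) && ! Not
true || ( true ) && ! true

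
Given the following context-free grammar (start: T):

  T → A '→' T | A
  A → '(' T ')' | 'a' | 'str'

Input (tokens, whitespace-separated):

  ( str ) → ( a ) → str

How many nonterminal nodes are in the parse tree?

[T [A ( [T [A str]] )] → [T [A ( [T [A a]] )] → [T [A str]]]]

10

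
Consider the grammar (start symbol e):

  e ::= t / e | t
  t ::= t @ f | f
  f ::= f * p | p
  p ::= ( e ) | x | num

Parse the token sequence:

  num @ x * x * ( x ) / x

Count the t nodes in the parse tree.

4

[e [t [t [f [p num]]] @ [f [f [f [p x]] * [p x]] * [p ( [e [t [f [p x]]]] )]]] / [e [t [f [p x]]]]]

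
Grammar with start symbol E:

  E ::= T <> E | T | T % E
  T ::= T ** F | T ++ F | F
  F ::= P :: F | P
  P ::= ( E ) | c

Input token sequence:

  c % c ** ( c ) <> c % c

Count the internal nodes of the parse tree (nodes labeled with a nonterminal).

[E [T [F [P c]]] % [E [T [T [F [P c]]] ** [F [P ( [E [T [F [P c]]]] )]]] <> [E [T [F [P c]]] % [E [T [F [P c]]]]]]]

23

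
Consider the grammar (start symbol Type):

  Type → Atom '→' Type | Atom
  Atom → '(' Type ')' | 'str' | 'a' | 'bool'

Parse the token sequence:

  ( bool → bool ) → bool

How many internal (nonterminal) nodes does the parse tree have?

8

[Type [Atom ( [Type [Atom bool] → [Type [Atom bool]]] )] → [Type [Atom bool]]]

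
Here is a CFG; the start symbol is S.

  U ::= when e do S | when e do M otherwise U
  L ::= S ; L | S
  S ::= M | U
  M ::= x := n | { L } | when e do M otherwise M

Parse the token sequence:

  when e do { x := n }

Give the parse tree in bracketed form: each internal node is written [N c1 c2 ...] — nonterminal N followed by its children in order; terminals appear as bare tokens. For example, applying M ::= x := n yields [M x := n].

[S [U when e do [S [M { [L [S [M x := n]]] }]]]]

S
U
when e do S
when e do M
when e do { L }
when e do { S }
when e do { M }
when e do { x := n }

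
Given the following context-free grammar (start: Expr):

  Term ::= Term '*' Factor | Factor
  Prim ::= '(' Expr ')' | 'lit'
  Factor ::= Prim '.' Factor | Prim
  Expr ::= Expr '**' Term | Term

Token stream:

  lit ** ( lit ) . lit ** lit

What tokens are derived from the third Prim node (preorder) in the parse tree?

[Expr [Expr [Expr [Term [Factor [Prim lit]]]] ** [Term [Factor [Prim ( [Expr [Term [Factor [Prim lit]]]] )] . [Factor [Prim lit]]]]] ** [Term [Factor [Prim lit]]]]

lit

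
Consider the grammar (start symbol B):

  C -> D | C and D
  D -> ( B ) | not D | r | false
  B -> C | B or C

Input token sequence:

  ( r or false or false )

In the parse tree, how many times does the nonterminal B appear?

[B [C [D ( [B [B [B [C [D r]]] or [C [D false]]] or [C [D false]]] )]]]

4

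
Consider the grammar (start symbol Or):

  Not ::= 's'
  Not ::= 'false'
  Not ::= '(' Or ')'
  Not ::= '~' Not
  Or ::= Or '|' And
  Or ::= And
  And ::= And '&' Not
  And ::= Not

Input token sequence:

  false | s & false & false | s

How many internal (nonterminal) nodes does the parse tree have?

[Or [Or [Or [And [Not false]]] | [And [And [And [Not s]] & [Not false]] & [Not false]]] | [And [Not s]]]

13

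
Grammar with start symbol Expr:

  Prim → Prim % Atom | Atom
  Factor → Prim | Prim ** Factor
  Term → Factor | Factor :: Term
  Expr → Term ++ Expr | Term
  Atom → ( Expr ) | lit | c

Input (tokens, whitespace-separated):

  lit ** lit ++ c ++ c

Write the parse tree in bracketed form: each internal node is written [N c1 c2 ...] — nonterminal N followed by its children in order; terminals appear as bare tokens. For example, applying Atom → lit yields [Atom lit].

[Expr [Term [Factor [Prim [Atom lit]] ** [Factor [Prim [Atom lit]]]]] ++ [Expr [Term [Factor [Prim [Atom c]]]] ++ [Expr [Term [Factor [Prim [Atom c]]]]]]]

Expr
Term ++ Expr
Factor ++ Expr
Prim ** Factor ++ Expr
Atom ** Factor ++ Expr
lit ** Factor ++ Expr
lit ** Prim ++ Expr
lit ** Atom ++ Expr
lit ** lit ++ Expr
lit ** lit ++ Term ++ Expr
lit ** lit ++ Factor ++ Expr
lit ** lit ++ Prim ++ Expr
lit ** lit ++ Atom ++ Expr
lit ** lit ++ c ++ Expr
lit ** lit ++ c ++ Term
lit ** lit ++ c ++ Factor
lit ** lit ++ c ++ Prim
lit ** lit ++ c ++ Atom
lit ** lit ++ c ++ c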